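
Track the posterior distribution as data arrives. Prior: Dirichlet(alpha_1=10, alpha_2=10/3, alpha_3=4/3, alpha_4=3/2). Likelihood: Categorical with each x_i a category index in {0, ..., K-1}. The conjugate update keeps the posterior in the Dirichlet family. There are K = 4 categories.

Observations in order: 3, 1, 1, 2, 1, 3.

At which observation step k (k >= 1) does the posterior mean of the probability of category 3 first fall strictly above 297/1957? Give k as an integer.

k = 6

obs 1: x=3 → posterior Dirichlet(10, 10/3, 4/3, 5/2)
obs 2: x=1 → posterior Dirichlet(10, 13/3, 4/3, 5/2)
obs 3: x=1 → posterior Dirichlet(10, 16/3, 4/3, 5/2)
obs 4: x=2 → posterior Dirichlet(10, 16/3, 7/3, 5/2)
obs 5: x=1 → posterior Dirichlet(10, 19/3, 7/3, 5/2)
obs 6: x=3 → posterior Dirichlet(10, 19/3, 7/3, 7/2)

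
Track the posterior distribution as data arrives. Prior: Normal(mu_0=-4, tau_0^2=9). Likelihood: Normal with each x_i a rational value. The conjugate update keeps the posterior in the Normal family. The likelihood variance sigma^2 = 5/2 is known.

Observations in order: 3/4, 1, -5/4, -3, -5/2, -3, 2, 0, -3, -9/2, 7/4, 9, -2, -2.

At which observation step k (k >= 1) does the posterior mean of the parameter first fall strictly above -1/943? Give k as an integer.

k = 2

obs 1: x=3/4 → posterior Normal(-13/46, 45/23)
obs 2: x=1 → posterior Normal(23/82, 45/41)
obs 3: x=-5/4 → posterior Normal(-11/59, 45/59)
obs 4: x=-3 → posterior Normal(-65/77, 45/77)
obs 5: x=-5/2 → posterior Normal(-22/19, 9/19)
obs 6: x=-3 → posterior Normal(-164/113, 45/113)
obs 7: x=2 → posterior Normal(-128/131, 45/131)
obs 8: x=0 → posterior Normal(-128/149, 45/149)
obs 9: x=-3 → posterior Normal(-182/167, 45/167)
obs 10: x=-9/2 → posterior Normal(-263/185, 9/37)
obs 11: x=7/4 → posterior Normal(-463/406, 45/203)
obs 12: x=9 → posterior Normal(-139/442, 45/221)
obs 13: x=-2 → posterior Normal(-211/478, 45/239)
obs 14: x=-2 → posterior Normal(-283/514, 45/257)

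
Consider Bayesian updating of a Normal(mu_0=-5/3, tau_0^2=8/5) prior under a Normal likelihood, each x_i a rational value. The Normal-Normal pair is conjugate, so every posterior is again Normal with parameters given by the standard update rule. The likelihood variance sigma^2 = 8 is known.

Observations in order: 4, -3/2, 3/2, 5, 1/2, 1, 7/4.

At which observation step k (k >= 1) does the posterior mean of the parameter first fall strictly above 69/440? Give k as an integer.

obs 1: x=4 → posterior Normal(-13/18, 4/3)
obs 2: x=-3/2 → posterior Normal(-5/6, 8/7)
obs 3: x=3/2 → posterior Normal(-13/24, 1)
obs 4: x=5 → posterior Normal(2/27, 8/9)
obs 5: x=1/2 → posterior Normal(7/60, 4/5)
obs 6: x=1 → posterior Normal(13/66, 8/11)
obs 7: x=7/4 → posterior Normal(47/144, 2/3)

k = 6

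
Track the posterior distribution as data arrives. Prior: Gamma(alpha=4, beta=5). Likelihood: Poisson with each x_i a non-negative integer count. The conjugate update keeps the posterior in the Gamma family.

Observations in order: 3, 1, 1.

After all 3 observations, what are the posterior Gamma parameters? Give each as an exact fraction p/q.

alpha=9, beta=8

obs 1: x=3 → posterior Gamma(7, 6)
obs 2: x=1 → posterior Gamma(8, 7)
obs 3: x=1 → posterior Gamma(9, 8)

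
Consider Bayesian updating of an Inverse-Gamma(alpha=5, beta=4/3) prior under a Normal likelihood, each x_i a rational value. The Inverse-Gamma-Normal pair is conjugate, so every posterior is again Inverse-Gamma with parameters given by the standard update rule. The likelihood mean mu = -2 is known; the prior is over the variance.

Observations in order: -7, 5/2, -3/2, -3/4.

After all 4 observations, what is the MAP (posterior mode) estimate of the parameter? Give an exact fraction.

2387/768

obs 1: x=-7 → posterior Inverse-Gamma(11/2, 83/6)
obs 2: x=5/2 → posterior Inverse-Gamma(6, 575/24)
obs 3: x=-3/2 → posterior Inverse-Gamma(13/2, 289/12)
obs 4: x=-3/4 → posterior Inverse-Gamma(7, 2387/96)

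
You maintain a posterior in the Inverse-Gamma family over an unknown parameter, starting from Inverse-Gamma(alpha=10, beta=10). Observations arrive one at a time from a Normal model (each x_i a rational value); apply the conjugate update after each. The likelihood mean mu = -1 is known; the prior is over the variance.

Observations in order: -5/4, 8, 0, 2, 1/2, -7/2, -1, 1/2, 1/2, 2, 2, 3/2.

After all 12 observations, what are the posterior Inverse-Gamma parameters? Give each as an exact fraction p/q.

alpha=16, beta=2373/32

obs 1: x=-5/4 → posterior Inverse-Gamma(21/2, 321/32)
obs 2: x=8 → posterior Inverse-Gamma(11, 1617/32)
obs 3: x=0 → posterior Inverse-Gamma(23/2, 1633/32)
obs 4: x=2 → posterior Inverse-Gamma(12, 1777/32)
obs 5: x=1/2 → posterior Inverse-Gamma(25/2, 1813/32)
obs 6: x=-7/2 → posterior Inverse-Gamma(13, 1913/32)
obs 7: x=-1 → posterior Inverse-Gamma(27/2, 1913/32)
obs 8: x=1/2 → posterior Inverse-Gamma(14, 1949/32)
obs 9: x=1/2 → posterior Inverse-Gamma(29/2, 1985/32)
obs 10: x=2 → posterior Inverse-Gamma(15, 2129/32)
obs 11: x=2 → posterior Inverse-Gamma(31/2, 2273/32)
obs 12: x=3/2 → posterior Inverse-Gamma(16, 2373/32)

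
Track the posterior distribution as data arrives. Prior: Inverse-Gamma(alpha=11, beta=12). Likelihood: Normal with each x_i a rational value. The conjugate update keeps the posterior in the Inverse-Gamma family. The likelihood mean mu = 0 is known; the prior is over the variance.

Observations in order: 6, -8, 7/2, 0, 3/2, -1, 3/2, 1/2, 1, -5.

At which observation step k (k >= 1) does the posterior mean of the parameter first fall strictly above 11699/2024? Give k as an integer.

obs 1: x=6 → posterior Inverse-Gamma(23/2, 30)
obs 2: x=-8 → posterior Inverse-Gamma(12, 62)
obs 3: x=7/2 → posterior Inverse-Gamma(25/2, 545/8)
obs 4: x=0 → posterior Inverse-Gamma(13, 545/8)
obs 5: x=3/2 → posterior Inverse-Gamma(27/2, 277/4)
obs 6: x=-1 → posterior Inverse-Gamma(14, 279/4)
obs 7: x=3/2 → posterior Inverse-Gamma(29/2, 567/8)
obs 8: x=1/2 → posterior Inverse-Gamma(15, 71)
obs 9: x=1 → posterior Inverse-Gamma(31/2, 143/2)
obs 10: x=-5 → posterior Inverse-Gamma(16, 84)

k = 3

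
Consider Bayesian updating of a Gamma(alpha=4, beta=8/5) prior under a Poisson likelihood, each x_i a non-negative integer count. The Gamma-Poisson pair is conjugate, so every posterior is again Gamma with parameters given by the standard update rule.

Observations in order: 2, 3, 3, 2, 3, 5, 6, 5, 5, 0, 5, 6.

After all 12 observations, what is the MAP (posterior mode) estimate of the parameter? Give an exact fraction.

60/17

obs 1: x=2 → posterior Gamma(6, 13/5)
obs 2: x=3 → posterior Gamma(9, 18/5)
obs 3: x=3 → posterior Gamma(12, 23/5)
obs 4: x=2 → posterior Gamma(14, 28/5)
obs 5: x=3 → posterior Gamma(17, 33/5)
obs 6: x=5 → posterior Gamma(22, 38/5)
obs 7: x=6 → posterior Gamma(28, 43/5)
obs 8: x=5 → posterior Gamma(33, 48/5)
obs 9: x=5 → posterior Gamma(38, 53/5)
obs 10: x=0 → posterior Gamma(38, 58/5)
obs 11: x=5 → posterior Gamma(43, 63/5)
obs 12: x=6 → posterior Gamma(49, 68/5)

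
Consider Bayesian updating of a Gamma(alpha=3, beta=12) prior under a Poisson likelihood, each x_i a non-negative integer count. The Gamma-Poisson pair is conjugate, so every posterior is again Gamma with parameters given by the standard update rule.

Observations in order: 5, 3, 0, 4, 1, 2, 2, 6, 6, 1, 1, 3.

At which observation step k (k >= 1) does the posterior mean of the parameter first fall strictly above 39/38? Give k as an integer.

k = 7

obs 1: x=5 → posterior Gamma(8, 13)
obs 2: x=3 → posterior Gamma(11, 14)
obs 3: x=0 → posterior Gamma(11, 15)
obs 4: x=4 → posterior Gamma(15, 16)
obs 5: x=1 → posterior Gamma(16, 17)
obs 6: x=2 → posterior Gamma(18, 18)
obs 7: x=2 → posterior Gamma(20, 19)
obs 8: x=6 → posterior Gamma(26, 20)
obs 9: x=6 → posterior Gamma(32, 21)
obs 10: x=1 → posterior Gamma(33, 22)
obs 11: x=1 → posterior Gamma(34, 23)
obs 12: x=3 → posterior Gamma(37, 24)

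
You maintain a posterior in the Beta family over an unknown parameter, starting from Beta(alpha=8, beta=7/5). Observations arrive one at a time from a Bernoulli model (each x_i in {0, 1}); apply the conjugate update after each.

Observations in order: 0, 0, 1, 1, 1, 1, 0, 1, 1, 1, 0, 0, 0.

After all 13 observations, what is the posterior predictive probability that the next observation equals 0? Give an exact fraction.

obs 1: x=0 → posterior Beta(8, 12/5)
obs 2: x=0 → posterior Beta(8, 17/5)
obs 3: x=1 → posterior Beta(9, 17/5)
obs 4: x=1 → posterior Beta(10, 17/5)
obs 5: x=1 → posterior Beta(11, 17/5)
obs 6: x=1 → posterior Beta(12, 17/5)
obs 7: x=0 → posterior Beta(12, 22/5)
obs 8: x=1 → posterior Beta(13, 22/5)
obs 9: x=1 → posterior Beta(14, 22/5)
obs 10: x=1 → posterior Beta(15, 22/5)
obs 11: x=0 → posterior Beta(15, 27/5)
obs 12: x=0 → posterior Beta(15, 32/5)
obs 13: x=0 → posterior Beta(15, 37/5)

37/112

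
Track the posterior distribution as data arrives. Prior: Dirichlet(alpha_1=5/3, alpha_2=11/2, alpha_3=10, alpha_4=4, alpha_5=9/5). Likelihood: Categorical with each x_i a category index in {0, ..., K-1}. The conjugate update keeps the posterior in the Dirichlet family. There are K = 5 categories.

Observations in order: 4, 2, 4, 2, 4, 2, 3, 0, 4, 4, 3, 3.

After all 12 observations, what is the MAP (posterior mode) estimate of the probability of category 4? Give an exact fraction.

obs 1: x=4 → posterior Dirichlet(5/3, 11/2, 10, 4, 14/5)
obs 2: x=2 → posterior Dirichlet(5/3, 11/2, 11, 4, 14/5)
obs 3: x=4 → posterior Dirichlet(5/3, 11/2, 11, 4, 19/5)
obs 4: x=2 → posterior Dirichlet(5/3, 11/2, 12, 4, 19/5)
obs 5: x=4 → posterior Dirichlet(5/3, 11/2, 12, 4, 24/5)
obs 6: x=2 → posterior Dirichlet(5/3, 11/2, 13, 4, 24/5)
obs 7: x=3 → posterior Dirichlet(5/3, 11/2, 13, 5, 24/5)
obs 8: x=0 → posterior Dirichlet(8/3, 11/2, 13, 5, 24/5)
obs 9: x=4 → posterior Dirichlet(8/3, 11/2, 13, 5, 29/5)
obs 10: x=4 → posterior Dirichlet(8/3, 11/2, 13, 5, 34/5)
obs 11: x=3 → posterior Dirichlet(8/3, 11/2, 13, 6, 34/5)
obs 12: x=3 → posterior Dirichlet(8/3, 11/2, 13, 7, 34/5)

6/31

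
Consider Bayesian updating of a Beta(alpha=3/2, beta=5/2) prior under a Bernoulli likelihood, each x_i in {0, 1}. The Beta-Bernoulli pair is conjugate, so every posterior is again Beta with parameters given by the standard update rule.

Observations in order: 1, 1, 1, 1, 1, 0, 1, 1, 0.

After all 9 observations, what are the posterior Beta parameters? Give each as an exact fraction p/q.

obs 1: x=1 → posterior Beta(5/2, 5/2)
obs 2: x=1 → posterior Beta(7/2, 5/2)
obs 3: x=1 → posterior Beta(9/2, 5/2)
obs 4: x=1 → posterior Beta(11/2, 5/2)
obs 5: x=1 → posterior Beta(13/2, 5/2)
obs 6: x=0 → posterior Beta(13/2, 7/2)
obs 7: x=1 → posterior Beta(15/2, 7/2)
obs 8: x=1 → posterior Beta(17/2, 7/2)
obs 9: x=0 → posterior Beta(17/2, 9/2)

alpha=17/2, beta=9/2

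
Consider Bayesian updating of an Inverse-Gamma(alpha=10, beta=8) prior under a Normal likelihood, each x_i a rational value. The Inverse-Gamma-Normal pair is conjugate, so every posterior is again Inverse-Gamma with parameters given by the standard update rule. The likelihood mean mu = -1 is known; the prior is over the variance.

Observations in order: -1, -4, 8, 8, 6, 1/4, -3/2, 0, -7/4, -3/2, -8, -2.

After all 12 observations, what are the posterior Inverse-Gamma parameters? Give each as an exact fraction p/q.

obs 1: x=-1 → posterior Inverse-Gamma(21/2, 8)
obs 2: x=-4 → posterior Inverse-Gamma(11, 25/2)
obs 3: x=8 → posterior Inverse-Gamma(23/2, 53)
obs 4: x=8 → posterior Inverse-Gamma(12, 187/2)
obs 5: x=6 → posterior Inverse-Gamma(25/2, 118)
obs 6: x=1/4 → posterior Inverse-Gamma(13, 3801/32)
obs 7: x=-3/2 → posterior Inverse-Gamma(27/2, 3805/32)
obs 8: x=0 → posterior Inverse-Gamma(14, 3821/32)
obs 9: x=-7/4 → posterior Inverse-Gamma(29/2, 1915/16)
obs 10: x=-3/2 → posterior Inverse-Gamma(15, 1917/16)
obs 11: x=-8 → posterior Inverse-Gamma(31/2, 2309/16)
obs 12: x=-2 → posterior Inverse-Gamma(16, 2317/16)

alpha=16, beta=2317/16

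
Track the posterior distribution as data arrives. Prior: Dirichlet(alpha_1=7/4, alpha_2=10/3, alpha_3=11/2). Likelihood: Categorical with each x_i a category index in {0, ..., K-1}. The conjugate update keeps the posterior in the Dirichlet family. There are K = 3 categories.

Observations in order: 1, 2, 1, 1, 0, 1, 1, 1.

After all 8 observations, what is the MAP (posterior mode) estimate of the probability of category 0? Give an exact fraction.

21/187

obs 1: x=1 → posterior Dirichlet(7/4, 13/3, 11/2)
obs 2: x=2 → posterior Dirichlet(7/4, 13/3, 13/2)
obs 3: x=1 → posterior Dirichlet(7/4, 16/3, 13/2)
obs 4: x=1 → posterior Dirichlet(7/4, 19/3, 13/2)
obs 5: x=0 → posterior Dirichlet(11/4, 19/3, 13/2)
obs 6: x=1 → posterior Dirichlet(11/4, 22/3, 13/2)
obs 7: x=1 → posterior Dirichlet(11/4, 25/3, 13/2)
obs 8: x=1 → posterior Dirichlet(11/4, 28/3, 13/2)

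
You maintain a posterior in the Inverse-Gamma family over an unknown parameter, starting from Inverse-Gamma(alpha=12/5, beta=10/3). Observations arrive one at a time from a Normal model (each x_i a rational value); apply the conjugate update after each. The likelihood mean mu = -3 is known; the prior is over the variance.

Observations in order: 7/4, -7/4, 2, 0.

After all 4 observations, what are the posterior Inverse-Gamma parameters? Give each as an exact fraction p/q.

obs 1: x=7/4 → posterior Inverse-Gamma(29/10, 1403/96)
obs 2: x=-7/4 → posterior Inverse-Gamma(17/5, 739/48)
obs 3: x=2 → posterior Inverse-Gamma(39/10, 1339/48)
obs 4: x=0 → posterior Inverse-Gamma(22/5, 1555/48)

alpha=22/5, beta=1555/48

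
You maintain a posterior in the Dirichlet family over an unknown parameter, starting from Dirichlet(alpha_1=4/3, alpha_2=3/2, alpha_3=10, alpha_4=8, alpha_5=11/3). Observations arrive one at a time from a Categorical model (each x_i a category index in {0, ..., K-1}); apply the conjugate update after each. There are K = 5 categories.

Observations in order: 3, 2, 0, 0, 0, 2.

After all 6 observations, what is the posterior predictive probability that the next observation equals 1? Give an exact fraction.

3/61

obs 1: x=3 → posterior Dirichlet(4/3, 3/2, 10, 9, 11/3)
obs 2: x=2 → posterior Dirichlet(4/3, 3/2, 11, 9, 11/3)
obs 3: x=0 → posterior Dirichlet(7/3, 3/2, 11, 9, 11/3)
obs 4: x=0 → posterior Dirichlet(10/3, 3/2, 11, 9, 11/3)
obs 5: x=0 → posterior Dirichlet(13/3, 3/2, 11, 9, 11/3)
obs 6: x=2 → posterior Dirichlet(13/3, 3/2, 12, 9, 11/3)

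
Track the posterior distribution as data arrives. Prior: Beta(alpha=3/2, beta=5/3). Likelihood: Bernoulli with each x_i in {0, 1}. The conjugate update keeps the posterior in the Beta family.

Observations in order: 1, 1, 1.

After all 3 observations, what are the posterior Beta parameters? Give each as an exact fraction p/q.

obs 1: x=1 → posterior Beta(5/2, 5/3)
obs 2: x=1 → posterior Beta(7/2, 5/3)
obs 3: x=1 → posterior Beta(9/2, 5/3)

alpha=9/2, beta=5/3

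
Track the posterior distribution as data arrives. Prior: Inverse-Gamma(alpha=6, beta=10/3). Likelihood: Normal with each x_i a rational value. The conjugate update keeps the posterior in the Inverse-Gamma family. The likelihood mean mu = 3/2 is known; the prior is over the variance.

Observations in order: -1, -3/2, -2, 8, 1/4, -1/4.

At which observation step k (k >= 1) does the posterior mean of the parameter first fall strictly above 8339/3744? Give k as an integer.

k = 3

obs 1: x=-1 → posterior Inverse-Gamma(13/2, 155/24)
obs 2: x=-3/2 → posterior Inverse-Gamma(7, 263/24)
obs 3: x=-2 → posterior Inverse-Gamma(15/2, 205/12)
obs 4: x=8 → posterior Inverse-Gamma(8, 917/24)
obs 5: x=1/4 → posterior Inverse-Gamma(17/2, 3743/96)
obs 6: x=-1/4 → posterior Inverse-Gamma(9, 1945/48)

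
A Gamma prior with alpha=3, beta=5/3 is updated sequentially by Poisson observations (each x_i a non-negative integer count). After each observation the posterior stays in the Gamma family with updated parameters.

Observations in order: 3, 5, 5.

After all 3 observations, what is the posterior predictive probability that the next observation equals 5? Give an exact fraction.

obs 1: x=3 → posterior Gamma(6, 8/3)
obs 2: x=5 → posterior Gamma(11, 11/3)
obs 3: x=5 → posterior Gamma(16, 14/3)

482669306911961593675776/4064231406647572522401601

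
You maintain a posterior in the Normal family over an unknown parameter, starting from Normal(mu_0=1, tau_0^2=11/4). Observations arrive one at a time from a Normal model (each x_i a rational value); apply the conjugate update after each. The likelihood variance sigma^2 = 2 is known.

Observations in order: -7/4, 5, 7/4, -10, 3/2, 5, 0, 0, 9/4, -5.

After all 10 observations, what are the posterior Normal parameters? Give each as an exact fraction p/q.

obs 1: x=-7/4 → posterior Normal(-45/76, 22/19)
obs 2: x=5 → posterior Normal(35/24, 11/15)
obs 3: x=7/4 → posterior Normal(63/41, 22/41)
obs 4: x=-10 → posterior Normal(-47/52, 11/26)
obs 5: x=3/2 → posterior Normal(-61/126, 22/63)
obs 6: x=5 → posterior Normal(49/148, 11/37)
obs 7: x=0 → posterior Normal(49/170, 22/85)
obs 8: x=0 → posterior Normal(49/192, 11/48)
obs 9: x=9/4 → posterior Normal(197/428, 22/107)
obs 10: x=-5 → posterior Normal(-23/472, 11/59)

mu_0=-23/472, tau_0^2=11/59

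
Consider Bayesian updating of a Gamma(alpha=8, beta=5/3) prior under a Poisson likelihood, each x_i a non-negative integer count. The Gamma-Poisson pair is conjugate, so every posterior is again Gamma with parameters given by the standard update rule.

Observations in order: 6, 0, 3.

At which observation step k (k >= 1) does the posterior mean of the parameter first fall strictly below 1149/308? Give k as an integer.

obs 1: x=6 → posterior Gamma(14, 8/3)
obs 2: x=0 → posterior Gamma(14, 11/3)
obs 3: x=3 → posterior Gamma(17, 14/3)

k = 3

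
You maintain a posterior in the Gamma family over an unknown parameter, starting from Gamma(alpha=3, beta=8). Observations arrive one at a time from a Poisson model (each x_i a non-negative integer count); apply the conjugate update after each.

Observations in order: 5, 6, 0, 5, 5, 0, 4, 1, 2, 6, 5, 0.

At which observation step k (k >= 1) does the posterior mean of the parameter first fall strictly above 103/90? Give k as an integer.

obs 1: x=5 → posterior Gamma(8, 9)
obs 2: x=6 → posterior Gamma(14, 10)
obs 3: x=0 → posterior Gamma(14, 11)
obs 4: x=5 → posterior Gamma(19, 12)
obs 5: x=5 → posterior Gamma(24, 13)
obs 6: x=0 → posterior Gamma(24, 14)
obs 7: x=4 → posterior Gamma(28, 15)
obs 8: x=1 → posterior Gamma(29, 16)
obs 9: x=2 → posterior Gamma(31, 17)
obs 10: x=6 → posterior Gamma(37, 18)
obs 11: x=5 → posterior Gamma(42, 19)
obs 12: x=0 → posterior Gamma(42, 20)

k = 2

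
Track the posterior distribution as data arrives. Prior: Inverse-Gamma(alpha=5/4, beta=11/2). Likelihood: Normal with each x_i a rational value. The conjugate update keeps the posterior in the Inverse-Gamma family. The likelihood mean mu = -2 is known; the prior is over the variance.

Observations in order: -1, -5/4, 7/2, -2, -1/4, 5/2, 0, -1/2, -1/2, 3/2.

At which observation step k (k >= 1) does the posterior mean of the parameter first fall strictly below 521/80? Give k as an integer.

k = 2

obs 1: x=-1 → posterior Inverse-Gamma(7/4, 6)
obs 2: x=-5/4 → posterior Inverse-Gamma(9/4, 201/32)
obs 3: x=7/2 → posterior Inverse-Gamma(11/4, 685/32)
obs 4: x=-2 → posterior Inverse-Gamma(13/4, 685/32)
obs 5: x=-1/4 → posterior Inverse-Gamma(15/4, 367/16)
obs 6: x=5/2 → posterior Inverse-Gamma(17/4, 529/16)
obs 7: x=0 → posterior Inverse-Gamma(19/4, 561/16)
obs 8: x=-1/2 → posterior Inverse-Gamma(21/4, 579/16)
obs 9: x=-1/2 → posterior Inverse-Gamma(23/4, 597/16)
obs 10: x=3/2 → posterior Inverse-Gamma(25/4, 695/16)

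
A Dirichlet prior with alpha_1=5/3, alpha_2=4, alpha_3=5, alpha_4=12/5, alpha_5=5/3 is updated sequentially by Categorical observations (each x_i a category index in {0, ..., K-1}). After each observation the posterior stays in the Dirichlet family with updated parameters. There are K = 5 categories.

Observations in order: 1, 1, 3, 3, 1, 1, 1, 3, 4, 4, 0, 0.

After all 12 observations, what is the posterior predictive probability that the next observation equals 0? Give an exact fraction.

55/401

obs 1: x=1 → posterior Dirichlet(5/3, 5, 5, 12/5, 5/3)
obs 2: x=1 → posterior Dirichlet(5/3, 6, 5, 12/5, 5/3)
obs 3: x=3 → posterior Dirichlet(5/3, 6, 5, 17/5, 5/3)
obs 4: x=3 → posterior Dirichlet(5/3, 6, 5, 22/5, 5/3)
obs 5: x=1 → posterior Dirichlet(5/3, 7, 5, 22/5, 5/3)
obs 6: x=1 → posterior Dirichlet(5/3, 8, 5, 22/5, 5/3)
obs 7: x=1 → posterior Dirichlet(5/3, 9, 5, 22/5, 5/3)
obs 8: x=3 → posterior Dirichlet(5/3, 9, 5, 27/5, 5/3)
obs 9: x=4 → posterior Dirichlet(5/3, 9, 5, 27/5, 8/3)
obs 10: x=4 → posterior Dirichlet(5/3, 9, 5, 27/5, 11/3)
obs 11: x=0 → posterior Dirichlet(8/3, 9, 5, 27/5, 11/3)
obs 12: x=0 → posterior Dirichlet(11/3, 9, 5, 27/5, 11/3)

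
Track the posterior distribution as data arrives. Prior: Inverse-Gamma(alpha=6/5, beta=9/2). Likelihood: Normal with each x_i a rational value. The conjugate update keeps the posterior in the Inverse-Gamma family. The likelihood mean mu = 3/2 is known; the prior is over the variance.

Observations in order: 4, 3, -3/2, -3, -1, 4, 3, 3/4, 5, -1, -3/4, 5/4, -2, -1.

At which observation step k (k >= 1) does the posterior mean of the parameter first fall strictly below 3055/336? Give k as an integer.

obs 1: x=4 → posterior Inverse-Gamma(17/10, 61/8)
obs 2: x=3 → posterior Inverse-Gamma(11/5, 35/4)
obs 3: x=-3/2 → posterior Inverse-Gamma(27/10, 53/4)
obs 4: x=-3 → posterior Inverse-Gamma(16/5, 187/8)
obs 5: x=-1 → posterior Inverse-Gamma(37/10, 53/2)
obs 6: x=4 → posterior Inverse-Gamma(21/5, 237/8)
obs 7: x=3 → posterior Inverse-Gamma(47/10, 123/4)
obs 8: x=3/4 → posterior Inverse-Gamma(26/5, 993/32)
obs 9: x=5 → posterior Inverse-Gamma(57/10, 1189/32)
obs 10: x=-1 → posterior Inverse-Gamma(31/5, 1289/32)
obs 11: x=-3/4 → posterior Inverse-Gamma(67/10, 685/16)
obs 12: x=5/4 → posterior Inverse-Gamma(36/5, 1371/32)
obs 13: x=-2 → posterior Inverse-Gamma(77/10, 1567/32)
obs 14: x=-1 → posterior Inverse-Gamma(41/5, 1667/32)

k = 2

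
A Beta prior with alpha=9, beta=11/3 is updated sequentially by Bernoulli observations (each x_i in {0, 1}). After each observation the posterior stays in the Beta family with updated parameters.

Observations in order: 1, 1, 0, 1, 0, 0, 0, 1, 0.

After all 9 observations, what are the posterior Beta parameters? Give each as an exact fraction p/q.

obs 1: x=1 → posterior Beta(10, 11/3)
obs 2: x=1 → posterior Beta(11, 11/3)
obs 3: x=0 → posterior Beta(11, 14/3)
obs 4: x=1 → posterior Beta(12, 14/3)
obs 5: x=0 → posterior Beta(12, 17/3)
obs 6: x=0 → posterior Beta(12, 20/3)
obs 7: x=0 → posterior Beta(12, 23/3)
obs 8: x=1 → posterior Beta(13, 23/3)
obs 9: x=0 → posterior Beta(13, 26/3)

alpha=13, beta=26/3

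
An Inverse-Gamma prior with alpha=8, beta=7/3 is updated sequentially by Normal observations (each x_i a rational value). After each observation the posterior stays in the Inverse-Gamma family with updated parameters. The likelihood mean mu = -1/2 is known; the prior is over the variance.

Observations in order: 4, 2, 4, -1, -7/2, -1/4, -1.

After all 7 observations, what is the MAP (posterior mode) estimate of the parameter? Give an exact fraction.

2927/1200

obs 1: x=4 → posterior Inverse-Gamma(17/2, 299/24)
obs 2: x=2 → posterior Inverse-Gamma(9, 187/12)
obs 3: x=4 → posterior Inverse-Gamma(19/2, 617/24)
obs 4: x=-1 → posterior Inverse-Gamma(10, 155/6)
obs 5: x=-7/2 → posterior Inverse-Gamma(21/2, 91/3)
obs 6: x=-1/4 → posterior Inverse-Gamma(11, 2915/96)
obs 7: x=-1 → posterior Inverse-Gamma(23/2, 2927/96)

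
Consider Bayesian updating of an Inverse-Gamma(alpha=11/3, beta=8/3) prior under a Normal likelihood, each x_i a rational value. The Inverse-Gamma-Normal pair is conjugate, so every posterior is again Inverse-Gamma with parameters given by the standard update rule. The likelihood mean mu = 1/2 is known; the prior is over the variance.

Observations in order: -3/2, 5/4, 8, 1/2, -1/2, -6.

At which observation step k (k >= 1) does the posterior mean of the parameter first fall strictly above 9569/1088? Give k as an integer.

obs 1: x=-3/2 → posterior Inverse-Gamma(25/6, 14/3)
obs 2: x=5/4 → posterior Inverse-Gamma(14/3, 475/96)
obs 3: x=8 → posterior Inverse-Gamma(31/6, 3175/96)
obs 4: x=1/2 → posterior Inverse-Gamma(17/3, 3175/96)
obs 5: x=-1/2 → posterior Inverse-Gamma(37/6, 3223/96)
obs 6: x=-6 → posterior Inverse-Gamma(20/3, 5251/96)

k = 6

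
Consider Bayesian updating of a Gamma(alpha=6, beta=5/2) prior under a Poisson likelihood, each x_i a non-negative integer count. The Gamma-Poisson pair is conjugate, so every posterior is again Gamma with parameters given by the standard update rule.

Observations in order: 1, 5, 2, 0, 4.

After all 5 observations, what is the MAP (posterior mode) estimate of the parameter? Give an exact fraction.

34/15

obs 1: x=1 → posterior Gamma(7, 7/2)
obs 2: x=5 → posterior Gamma(12, 9/2)
obs 3: x=2 → posterior Gamma(14, 11/2)
obs 4: x=0 → posterior Gamma(14, 13/2)
obs 5: x=4 → posterior Gamma(18, 15/2)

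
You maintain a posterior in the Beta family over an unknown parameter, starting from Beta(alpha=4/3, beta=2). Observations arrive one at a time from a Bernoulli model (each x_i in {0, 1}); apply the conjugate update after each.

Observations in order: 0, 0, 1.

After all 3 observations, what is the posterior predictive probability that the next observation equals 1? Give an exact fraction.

7/19

obs 1: x=0 → posterior Beta(4/3, 3)
obs 2: x=0 → posterior Beta(4/3, 4)
obs 3: x=1 → posterior Beta(7/3, 4)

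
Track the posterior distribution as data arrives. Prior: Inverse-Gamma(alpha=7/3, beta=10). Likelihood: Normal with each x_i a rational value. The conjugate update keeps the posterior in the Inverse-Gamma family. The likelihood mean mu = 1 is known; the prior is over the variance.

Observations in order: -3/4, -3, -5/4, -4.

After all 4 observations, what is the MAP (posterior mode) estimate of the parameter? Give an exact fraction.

1659/256

obs 1: x=-3/4 → posterior Inverse-Gamma(17/6, 369/32)
obs 2: x=-3 → posterior Inverse-Gamma(10/3, 625/32)
obs 3: x=-5/4 → posterior Inverse-Gamma(23/6, 353/16)
obs 4: x=-4 → posterior Inverse-Gamma(13/3, 553/16)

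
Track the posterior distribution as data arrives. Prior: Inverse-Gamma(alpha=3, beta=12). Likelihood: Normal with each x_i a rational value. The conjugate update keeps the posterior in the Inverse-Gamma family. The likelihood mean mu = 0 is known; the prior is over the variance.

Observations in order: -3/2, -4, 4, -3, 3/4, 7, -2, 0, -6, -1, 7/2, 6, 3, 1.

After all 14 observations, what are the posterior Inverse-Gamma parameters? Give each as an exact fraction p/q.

obs 1: x=-3/2 → posterior Inverse-Gamma(7/2, 105/8)
obs 2: x=-4 → posterior Inverse-Gamma(4, 169/8)
obs 3: x=4 → posterior Inverse-Gamma(9/2, 233/8)
obs 4: x=-3 → posterior Inverse-Gamma(5, 269/8)
obs 5: x=3/4 → posterior Inverse-Gamma(11/2, 1085/32)
obs 6: x=7 → posterior Inverse-Gamma(6, 1869/32)
obs 7: x=-2 → posterior Inverse-Gamma(13/2, 1933/32)
obs 8: x=0 → posterior Inverse-Gamma(7, 1933/32)
obs 9: x=-6 → posterior Inverse-Gamma(15/2, 2509/32)
obs 10: x=-1 → posterior Inverse-Gamma(8, 2525/32)
obs 11: x=7/2 → posterior Inverse-Gamma(17/2, 2721/32)
obs 12: x=6 → posterior Inverse-Gamma(9, 3297/32)
obs 13: x=3 → posterior Inverse-Gamma(19/2, 3441/32)
obs 14: x=1 → posterior Inverse-Gamma(10, 3457/32)

alpha=10, beta=3457/32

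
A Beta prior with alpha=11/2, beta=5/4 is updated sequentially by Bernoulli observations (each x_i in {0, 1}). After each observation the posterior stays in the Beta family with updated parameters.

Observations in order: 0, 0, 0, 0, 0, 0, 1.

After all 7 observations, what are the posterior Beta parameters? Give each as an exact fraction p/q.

obs 1: x=0 → posterior Beta(11/2, 9/4)
obs 2: x=0 → posterior Beta(11/2, 13/4)
obs 3: x=0 → posterior Beta(11/2, 17/4)
obs 4: x=0 → posterior Beta(11/2, 21/4)
obs 5: x=0 → posterior Beta(11/2, 25/4)
obs 6: x=0 → posterior Beta(11/2, 29/4)
obs 7: x=1 → posterior Beta(13/2, 29/4)

alpha=13/2, beta=29/4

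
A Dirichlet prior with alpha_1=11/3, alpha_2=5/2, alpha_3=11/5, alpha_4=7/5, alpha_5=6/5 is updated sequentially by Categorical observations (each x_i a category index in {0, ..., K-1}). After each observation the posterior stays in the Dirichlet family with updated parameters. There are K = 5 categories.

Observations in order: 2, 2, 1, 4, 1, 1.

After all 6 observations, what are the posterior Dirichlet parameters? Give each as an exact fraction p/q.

obs 1: x=2 → posterior Dirichlet(11/3, 5/2, 16/5, 7/5, 6/5)
obs 2: x=2 → posterior Dirichlet(11/3, 5/2, 21/5, 7/5, 6/5)
obs 3: x=1 → posterior Dirichlet(11/3, 7/2, 21/5, 7/5, 6/5)
obs 4: x=4 → posterior Dirichlet(11/3, 7/2, 21/5, 7/5, 11/5)
obs 5: x=1 → posterior Dirichlet(11/3, 9/2, 21/5, 7/5, 11/5)
obs 6: x=1 → posterior Dirichlet(11/3, 11/2, 21/5, 7/5, 11/5)

alpha_1=11/3, alpha_2=11/2, alpha_3=21/5, alpha_4=7/5, alpha_5=11/5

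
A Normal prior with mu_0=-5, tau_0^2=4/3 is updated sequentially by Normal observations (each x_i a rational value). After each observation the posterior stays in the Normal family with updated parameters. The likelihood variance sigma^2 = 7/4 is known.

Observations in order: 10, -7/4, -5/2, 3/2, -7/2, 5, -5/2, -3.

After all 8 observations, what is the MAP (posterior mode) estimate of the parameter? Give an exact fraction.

obs 1: x=10 → posterior Normal(55/37, 28/37)
obs 2: x=-7/4 → posterior Normal(27/53, 28/53)
obs 3: x=-5/2 → posterior Normal(-13/69, 28/69)
obs 4: x=3/2 → posterior Normal(11/85, 28/85)
obs 5: x=-7/2 → posterior Normal(-45/101, 28/101)
obs 6: x=5 → posterior Normal(35/117, 28/117)
obs 7: x=-5/2 → posterior Normal(-5/133, 4/19)
obs 8: x=-3 → posterior Normal(-53/149, 28/149)

-53/149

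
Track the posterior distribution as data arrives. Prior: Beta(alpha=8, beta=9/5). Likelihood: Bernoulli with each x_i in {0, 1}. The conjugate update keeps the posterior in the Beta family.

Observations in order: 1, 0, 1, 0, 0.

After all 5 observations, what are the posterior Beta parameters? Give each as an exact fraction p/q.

obs 1: x=1 → posterior Beta(9, 9/5)
obs 2: x=0 → posterior Beta(9, 14/5)
obs 3: x=1 → posterior Beta(10, 14/5)
obs 4: x=0 → posterior Beta(10, 19/5)
obs 5: x=0 → posterior Beta(10, 24/5)

alpha=10, beta=24/5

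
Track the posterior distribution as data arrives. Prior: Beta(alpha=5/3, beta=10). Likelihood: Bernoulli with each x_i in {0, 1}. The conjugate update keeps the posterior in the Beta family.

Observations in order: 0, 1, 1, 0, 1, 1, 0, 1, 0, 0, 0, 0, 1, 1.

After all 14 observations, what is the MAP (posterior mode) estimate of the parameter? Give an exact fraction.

obs 1: x=0 → posterior Beta(5/3, 11)
obs 2: x=1 → posterior Beta(8/3, 11)
obs 3: x=1 → posterior Beta(11/3, 11)
obs 4: x=0 → posterior Beta(11/3, 12)
obs 5: x=1 → posterior Beta(14/3, 12)
obs 6: x=1 → posterior Beta(17/3, 12)
obs 7: x=0 → posterior Beta(17/3, 13)
obs 8: x=1 → posterior Beta(20/3, 13)
obs 9: x=0 → posterior Beta(20/3, 14)
obs 10: x=0 → posterior Beta(20/3, 15)
obs 11: x=0 → posterior Beta(20/3, 16)
obs 12: x=0 → posterior Beta(20/3, 17)
obs 13: x=1 → posterior Beta(23/3, 17)
obs 14: x=1 → posterior Beta(26/3, 17)

23/71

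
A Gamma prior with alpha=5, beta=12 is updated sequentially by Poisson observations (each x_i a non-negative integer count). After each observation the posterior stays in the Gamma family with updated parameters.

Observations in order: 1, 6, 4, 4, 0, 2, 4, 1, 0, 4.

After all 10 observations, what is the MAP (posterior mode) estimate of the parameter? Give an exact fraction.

15/11

obs 1: x=1 → posterior Gamma(6, 13)
obs 2: x=6 → posterior Gamma(12, 14)
obs 3: x=4 → posterior Gamma(16, 15)
obs 4: x=4 → posterior Gamma(20, 16)
obs 5: x=0 → posterior Gamma(20, 17)
obs 6: x=2 → posterior Gamma(22, 18)
obs 7: x=4 → posterior Gamma(26, 19)
obs 8: x=1 → posterior Gamma(27, 20)
obs 9: x=0 → posterior Gamma(27, 21)
obs 10: x=4 → posterior Gamma(31, 22)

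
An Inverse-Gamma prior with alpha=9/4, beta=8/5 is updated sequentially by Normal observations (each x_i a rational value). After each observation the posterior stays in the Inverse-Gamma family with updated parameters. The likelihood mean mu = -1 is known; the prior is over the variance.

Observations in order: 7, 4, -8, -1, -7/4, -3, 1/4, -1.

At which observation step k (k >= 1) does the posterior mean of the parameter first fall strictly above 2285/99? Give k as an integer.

obs 1: x=7 → posterior Inverse-Gamma(11/4, 168/5)
obs 2: x=4 → posterior Inverse-Gamma(13/4, 461/10)
obs 3: x=-8 → posterior Inverse-Gamma(15/4, 353/5)
obs 4: x=-1 → posterior Inverse-Gamma(17/4, 353/5)
obs 5: x=-7/4 → posterior Inverse-Gamma(19/4, 11341/160)
obs 6: x=-3 → posterior Inverse-Gamma(21/4, 11661/160)
obs 7: x=1/4 → posterior Inverse-Gamma(23/4, 5893/80)
obs 8: x=-1 → posterior Inverse-Gamma(25/4, 5893/80)

k = 3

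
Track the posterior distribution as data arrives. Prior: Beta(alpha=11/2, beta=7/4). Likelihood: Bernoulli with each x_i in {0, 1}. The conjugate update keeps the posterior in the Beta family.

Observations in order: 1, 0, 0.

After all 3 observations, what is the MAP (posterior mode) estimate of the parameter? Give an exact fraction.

2/3

obs 1: x=1 → posterior Beta(13/2, 7/4)
obs 2: x=0 → posterior Beta(13/2, 11/4)
obs 3: x=0 → posterior Beta(13/2, 15/4)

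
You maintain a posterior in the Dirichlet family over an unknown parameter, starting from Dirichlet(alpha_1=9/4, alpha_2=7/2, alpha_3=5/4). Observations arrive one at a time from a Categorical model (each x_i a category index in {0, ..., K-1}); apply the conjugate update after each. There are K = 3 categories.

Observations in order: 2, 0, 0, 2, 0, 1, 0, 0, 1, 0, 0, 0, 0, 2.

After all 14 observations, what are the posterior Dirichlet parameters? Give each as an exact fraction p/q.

alpha_1=45/4, alpha_2=11/2, alpha_3=17/4

obs 1: x=2 → posterior Dirichlet(9/4, 7/2, 9/4)
obs 2: x=0 → posterior Dirichlet(13/4, 7/2, 9/4)
obs 3: x=0 → posterior Dirichlet(17/4, 7/2, 9/4)
obs 4: x=2 → posterior Dirichlet(17/4, 7/2, 13/4)
obs 5: x=0 → posterior Dirichlet(21/4, 7/2, 13/4)
obs 6: x=1 → posterior Dirichlet(21/4, 9/2, 13/4)
obs 7: x=0 → posterior Dirichlet(25/4, 9/2, 13/4)
obs 8: x=0 → posterior Dirichlet(29/4, 9/2, 13/4)
obs 9: x=1 → posterior Dirichlet(29/4, 11/2, 13/4)
obs 10: x=0 → posterior Dirichlet(33/4, 11/2, 13/4)
obs 11: x=0 → posterior Dirichlet(37/4, 11/2, 13/4)
obs 12: x=0 → posterior Dirichlet(41/4, 11/2, 13/4)
obs 13: x=0 → posterior Dirichlet(45/4, 11/2, 13/4)
obs 14: x=2 → posterior Dirichlet(45/4, 11/2, 17/4)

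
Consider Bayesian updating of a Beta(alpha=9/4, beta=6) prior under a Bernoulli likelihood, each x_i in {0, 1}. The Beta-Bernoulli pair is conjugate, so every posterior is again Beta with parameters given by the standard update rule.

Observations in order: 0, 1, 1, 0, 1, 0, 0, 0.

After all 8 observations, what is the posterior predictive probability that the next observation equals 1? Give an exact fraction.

obs 1: x=0 → posterior Beta(9/4, 7)
obs 2: x=1 → posterior Beta(13/4, 7)
obs 3: x=1 → posterior Beta(17/4, 7)
obs 4: x=0 → posterior Beta(17/4, 8)
obs 5: x=1 → posterior Beta(21/4, 8)
obs 6: x=0 → posterior Beta(21/4, 9)
obs 7: x=0 → posterior Beta(21/4, 10)
obs 8: x=0 → posterior Beta(21/4, 11)

21/65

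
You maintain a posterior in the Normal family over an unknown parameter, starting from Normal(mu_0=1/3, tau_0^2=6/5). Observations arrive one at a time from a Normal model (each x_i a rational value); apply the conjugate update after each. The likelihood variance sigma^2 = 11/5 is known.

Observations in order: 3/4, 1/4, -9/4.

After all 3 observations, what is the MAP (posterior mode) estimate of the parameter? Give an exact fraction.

-23/174

obs 1: x=3/4 → posterior Normal(49/102, 66/85)
obs 2: x=1/4 → posterior Normal(29/69, 66/115)
obs 3: x=-9/4 → posterior Normal(-23/174, 66/145)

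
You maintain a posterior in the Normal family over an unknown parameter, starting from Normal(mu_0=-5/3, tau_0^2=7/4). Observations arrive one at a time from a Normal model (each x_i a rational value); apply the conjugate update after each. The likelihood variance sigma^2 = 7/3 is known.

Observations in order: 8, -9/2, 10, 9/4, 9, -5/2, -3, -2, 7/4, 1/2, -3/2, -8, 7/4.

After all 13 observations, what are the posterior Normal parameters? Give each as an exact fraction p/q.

mu_0=343/516, tau_0^2=7/43

obs 1: x=8 → posterior Normal(52/21, 1)
obs 2: x=-9/2 → posterior Normal(23/60, 7/10)
obs 3: x=10 → posterior Normal(203/78, 7/13)
obs 4: x=9/4 → posterior Normal(487/192, 7/16)
obs 5: x=9 → posterior Normal(811/228, 7/19)
obs 6: x=-5/2 → posterior Normal(721/264, 7/22)
obs 7: x=-3 → posterior Normal(613/300, 7/25)
obs 8: x=-2 → posterior Normal(541/336, 1/4)
obs 9: x=7/4 → posterior Normal(151/93, 7/31)
obs 10: x=1/2 → posterior Normal(311/204, 7/34)
obs 11: x=-3/2 → posterior Normal(142/111, 7/37)
obs 12: x=-8 → posterior Normal(7/12, 7/40)
obs 13: x=7/4 → posterior Normal(343/516, 7/43)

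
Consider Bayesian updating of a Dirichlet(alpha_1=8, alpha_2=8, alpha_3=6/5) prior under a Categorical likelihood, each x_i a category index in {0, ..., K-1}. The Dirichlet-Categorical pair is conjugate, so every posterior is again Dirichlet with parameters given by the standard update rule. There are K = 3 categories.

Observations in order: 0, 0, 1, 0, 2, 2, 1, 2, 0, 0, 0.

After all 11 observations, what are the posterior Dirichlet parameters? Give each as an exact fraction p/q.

alpha_1=14, alpha_2=10, alpha_3=21/5

obs 1: x=0 → posterior Dirichlet(9, 8, 6/5)
obs 2: x=0 → posterior Dirichlet(10, 8, 6/5)
obs 3: x=1 → posterior Dirichlet(10, 9, 6/5)
obs 4: x=0 → posterior Dirichlet(11, 9, 6/5)
obs 5: x=2 → posterior Dirichlet(11, 9, 11/5)
obs 6: x=2 → posterior Dirichlet(11, 9, 16/5)
obs 7: x=1 → posterior Dirichlet(11, 10, 16/5)
obs 8: x=2 → posterior Dirichlet(11, 10, 21/5)
obs 9: x=0 → posterior Dirichlet(12, 10, 21/5)
obs 10: x=0 → posterior Dirichlet(13, 10, 21/5)
obs 11: x=0 → posterior Dirichlet(14, 10, 21/5)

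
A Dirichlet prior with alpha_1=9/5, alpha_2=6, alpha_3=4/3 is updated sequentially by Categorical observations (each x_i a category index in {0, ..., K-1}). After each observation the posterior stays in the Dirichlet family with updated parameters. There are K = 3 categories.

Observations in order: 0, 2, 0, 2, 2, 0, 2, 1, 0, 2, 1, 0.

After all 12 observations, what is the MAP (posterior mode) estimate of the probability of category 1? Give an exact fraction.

obs 1: x=0 → posterior Dirichlet(14/5, 6, 4/3)
obs 2: x=2 → posterior Dirichlet(14/5, 6, 7/3)
obs 3: x=0 → posterior Dirichlet(19/5, 6, 7/3)
obs 4: x=2 → posterior Dirichlet(19/5, 6, 10/3)
obs 5: x=2 → posterior Dirichlet(19/5, 6, 13/3)
obs 6: x=0 → posterior Dirichlet(24/5, 6, 13/3)
obs 7: x=2 → posterior Dirichlet(24/5, 6, 16/3)
obs 8: x=1 → posterior Dirichlet(24/5, 7, 16/3)
obs 9: x=0 → posterior Dirichlet(29/5, 7, 16/3)
obs 10: x=2 → posterior Dirichlet(29/5, 7, 19/3)
obs 11: x=1 → posterior Dirichlet(29/5, 8, 19/3)
obs 12: x=0 → posterior Dirichlet(34/5, 8, 19/3)

105/272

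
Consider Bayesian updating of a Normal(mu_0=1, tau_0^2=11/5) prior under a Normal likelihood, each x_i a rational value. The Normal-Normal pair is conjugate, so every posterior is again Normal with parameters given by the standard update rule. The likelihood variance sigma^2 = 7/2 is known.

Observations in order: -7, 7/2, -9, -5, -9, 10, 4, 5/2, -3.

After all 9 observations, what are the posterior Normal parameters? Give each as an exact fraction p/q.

mu_0=-251/233, tau_0^2=77/233

obs 1: x=-7 → posterior Normal(-119/57, 77/57)
obs 2: x=7/2 → posterior Normal(-42/79, 77/79)
obs 3: x=-9 → posterior Normal(-240/101, 77/101)
obs 4: x=-5 → posterior Normal(-350/123, 77/123)
obs 5: x=-9 → posterior Normal(-548/145, 77/145)
obs 6: x=10 → posterior Normal(-328/167, 77/167)
obs 7: x=4 → posterior Normal(-80/63, 11/27)
obs 8: x=5/2 → posterior Normal(-185/211, 77/211)
obs 9: x=-3 → posterior Normal(-251/233, 77/233)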